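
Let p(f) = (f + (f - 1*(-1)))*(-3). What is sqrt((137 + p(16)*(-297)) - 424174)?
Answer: 23*I*sqrt(746) ≈ 628.2*I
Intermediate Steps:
p(f) = -3 - 6*f (p(f) = (f + (f + 1))*(-3) = (f + (1 + f))*(-3) = (1 + 2*f)*(-3) = -3 - 6*f)
sqrt((137 + p(16)*(-297)) - 424174) = sqrt((137 + (-3 - 6*16)*(-297)) - 424174) = sqrt((137 + (-3 - 96)*(-297)) - 424174) = sqrt((137 - 99*(-297)) - 424174) = sqrt((137 + 29403) - 424174) = sqrt(29540 - 424174) = sqrt(-394634) = 23*I*sqrt(746)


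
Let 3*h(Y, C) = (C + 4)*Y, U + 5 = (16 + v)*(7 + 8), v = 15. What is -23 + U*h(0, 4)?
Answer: -23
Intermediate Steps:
U = 460 (U = -5 + (16 + 15)*(7 + 8) = -5 + 31*15 = -5 + 465 = 460)
h(Y, C) = Y*(4 + C)/3 (h(Y, C) = ((C + 4)*Y)/3 = ((4 + C)*Y)/3 = (Y*(4 + C))/3 = Y*(4 + C)/3)
-23 + U*h(0, 4) = -23 + 460*((⅓)*0*(4 + 4)) = -23 + 460*((⅓)*0*8) = -23 + 460*0 = -23 + 0 = -23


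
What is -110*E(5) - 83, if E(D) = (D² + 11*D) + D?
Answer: -9433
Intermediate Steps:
E(D) = D² + 12*D
-110*E(5) - 83 = -550*(12 + 5) - 83 = -550*17 - 83 = -110*85 - 83 = -9350 - 83 = -9433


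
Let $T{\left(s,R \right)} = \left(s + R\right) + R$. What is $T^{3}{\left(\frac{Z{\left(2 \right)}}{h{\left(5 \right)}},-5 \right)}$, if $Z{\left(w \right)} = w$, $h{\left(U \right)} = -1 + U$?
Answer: $- \frac{6859}{8} \approx -857.38$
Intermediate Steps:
$T{\left(s,R \right)} = s + 2 R$ ($T{\left(s,R \right)} = \left(R + s\right) + R = s + 2 R$)
$T^{3}{\left(\frac{Z{\left(2 \right)}}{h{\left(5 \right)}},-5 \right)} = \left(\frac{2}{-1 + 5} + 2 \left(-5\right)\right)^{3} = \left(\frac{2}{4} - 10\right)^{3} = \left(2 \cdot \frac{1}{4} - 10\right)^{3} = \left(\frac{1}{2} - 10\right)^{3} = \left(- \frac{19}{2}\right)^{3} = - \frac{6859}{8}$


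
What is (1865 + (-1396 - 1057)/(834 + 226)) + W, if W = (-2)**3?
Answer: 1965967/1060 ≈ 1854.7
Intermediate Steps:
W = -8
(1865 + (-1396 - 1057)/(834 + 226)) + W = (1865 + (-1396 - 1057)/(834 + 226)) - 8 = (1865 - 2453/1060) - 8 = 1974447/1060 - 8 = 1965967/1060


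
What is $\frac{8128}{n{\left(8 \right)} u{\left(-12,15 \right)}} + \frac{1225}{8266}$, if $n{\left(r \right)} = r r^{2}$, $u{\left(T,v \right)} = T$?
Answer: $- \frac{466091}{396768} \approx -1.1747$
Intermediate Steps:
$n{\left(r \right)} = r^{3}$
$\frac{8128}{n{\left(8 \right)} u{\left(-12,15 \right)}} + \frac{1225}{8266} = \frac{8128}{8^{3} \left(-12\right)} + \frac{1225}{8266} = \frac{8128}{512 \left(-12\right)} + 1225 \cdot \frac{1}{8266} = \frac{8128}{-6144} + \frac{1225}{8266} = 8128 \left(- \frac{1}{6144}\right) + \frac{1225}{8266} = - \frac{127}{96} + \frac{1225}{8266} = - \frac{466091}{396768}$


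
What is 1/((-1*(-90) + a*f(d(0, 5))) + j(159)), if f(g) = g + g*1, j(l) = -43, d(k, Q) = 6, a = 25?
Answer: 1/347 ≈ 0.0028818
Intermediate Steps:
f(g) = 2*g (f(g) = g + g = 2*g)
1/((-1*(-90) + a*f(d(0, 5))) + j(159)) = 1/((-1*(-90) + 25*(2*6)) - 43) = 1/((90 + 25*12) - 43) = 1/((90 + 300) - 43) = 1/(390 - 43) = 1/347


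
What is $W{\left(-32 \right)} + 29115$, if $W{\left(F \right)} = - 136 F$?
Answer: $33467$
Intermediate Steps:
$W{\left(-32 \right)} + 29115 = \left(-136\right) \left(-32\right) + 29115 = 4352 + 29115 = 33467$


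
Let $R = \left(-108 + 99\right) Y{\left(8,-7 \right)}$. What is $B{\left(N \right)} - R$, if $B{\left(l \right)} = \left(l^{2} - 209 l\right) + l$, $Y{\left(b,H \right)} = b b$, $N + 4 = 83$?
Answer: $-9615$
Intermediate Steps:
$N = 79$ ($N = -4 + 83 = 79$)
$Y{\left(b,H \right)} = b^{2}$
$R = -576$ ($R = \left(-108 + 99\right) 8^{2} = \left(-9\right) 64 = -576$)
$B{\left(l \right)} = l^{2} - 208 l$
$B{\left(N \right)} - R = 79 \left(-208 + 79\right) - -576 = 79 \left(-129\right) + 576 = -10191 + 576 = -9615$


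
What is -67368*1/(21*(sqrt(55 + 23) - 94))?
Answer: 150776/4379 + 1604*sqrt(78)/4379 ≈ 37.667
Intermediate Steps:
-67368*1/(21*(sqrt(55 + 23) - 94)) = -67368*1/(21*(sqrt(78) - 94)) = -67368*1/(21*(-94 + sqrt(78))) = -67368/(-1974 + 21*sqrt(78))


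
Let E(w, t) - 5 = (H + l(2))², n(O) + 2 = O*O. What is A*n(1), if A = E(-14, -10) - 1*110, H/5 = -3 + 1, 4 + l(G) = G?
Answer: -39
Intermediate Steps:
l(G) = -4 + G
H = -10 (H = 5*(-3 + 1) = 5*(-2) = -10)
n(O) = -2 + O² (n(O) = -2 + O*O = -2 + O²)
E(w, t) = 149 (E(w, t) = 5 + (-10 + (-4 + 2))² = 5 + (-10 - 2)² = 5 + (-12)² = 5 + 144 = 149)
A = 39 (A = 149 - 1*110 = 149 - 110 = 39)
A*n(1) = 39*(-2 + 1²) = 39*(-2 + 1) = 39*(-1) = -39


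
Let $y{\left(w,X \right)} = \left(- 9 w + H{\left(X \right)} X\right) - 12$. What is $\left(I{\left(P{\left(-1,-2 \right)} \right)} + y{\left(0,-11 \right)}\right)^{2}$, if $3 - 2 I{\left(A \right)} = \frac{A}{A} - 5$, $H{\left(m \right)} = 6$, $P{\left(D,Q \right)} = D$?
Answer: $\frac{22201}{4} \approx 5550.3$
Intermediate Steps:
$y{\left(w,X \right)} = -12 - 9 w + 6 X$ ($y{\left(w,X \right)} = \left(- 9 w + 6 X\right) - 12 = -12 - 9 w + 6 X$)
$I{\left(A \right)} = \frac{7}{2}$ ($I{\left(A \right)} = \frac{3}{2} - \frac{\frac{A}{A} - 5}{2} = \frac{3}{2} - \frac{1 - 5}{2} = \frac{3}{2} - -2 = \frac{3}{2} + 2 = \frac{7}{2}$)
$\left(I{\left(P{\left(-1,-2 \right)} \right)} + y{\left(0,-11 \right)}\right)^{2} = \left(\frac{7}{2} - 78\right)^{2} = \left(- \frac{149}{2}\right)^{2} = \frac{22201}{4}$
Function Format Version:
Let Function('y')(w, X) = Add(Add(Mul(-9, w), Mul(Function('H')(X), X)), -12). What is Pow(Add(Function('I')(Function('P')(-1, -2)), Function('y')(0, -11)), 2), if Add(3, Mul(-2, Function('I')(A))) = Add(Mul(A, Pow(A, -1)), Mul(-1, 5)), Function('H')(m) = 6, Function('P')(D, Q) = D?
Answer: Rational(22201, 4) ≈ 5550.3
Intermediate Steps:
Function('y')(w, X) = Add(-12, Mul(-9, w), Mul(6, X)) (Function('y')(w, X) = Add(Add(Mul(-9, w), Mul(6, X)), -12) = Add(-12, Mul(-9, w), Mul(6, X)))
Function('I')(A) = Rational(7, 2) (Function('I')(A) = Add(Rational(3, 2), Mul(Rational(-1, 2), Add(Mul(A, Pow(A, -1)), Mul(-1, 5)))) = Add(Rational(3, 2), Mul(Rational(-1, 2), Add(1, -5))) = Add(Rational(3, 2), Mul(Rational(-1, 2), -4)) = Add(Rational(3, 2), 2) = Rational(7, 2))
Pow(Add(Function('I')(Function('P')(-1, -2)), Function('y')(0, -11)), 2) = Pow(Add(Rational(7, 2), Add(-12, Mul(-9, 0), Mul(6, -11))), 2) = Pow(Add(Rational(7, 2), Add(-12, 0, -66)), 2) = Pow(Add(Rational(7, 2), -78), 2) = Pow(Rational(-149, 2), 2) = Rational(22201, 4)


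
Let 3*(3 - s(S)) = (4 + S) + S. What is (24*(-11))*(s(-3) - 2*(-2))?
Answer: -2024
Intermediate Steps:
s(S) = 5/3 - 2*S/3 (s(S) = 3 - ((4 + S) + S)/3 = 3 - (4 + 2*S)/3 = 3 + (-4/3 - 2*S/3) = 5/3 - 2*S/3)
(24*(-11))*(s(-3) - 2*(-2)) = (24*(-11))*((5/3 - ⅔*(-3)) - 2*(-2)) = -264*((5/3 + 2) + 4) = -264*(11/3 + 4) = -264*23/3 = -2024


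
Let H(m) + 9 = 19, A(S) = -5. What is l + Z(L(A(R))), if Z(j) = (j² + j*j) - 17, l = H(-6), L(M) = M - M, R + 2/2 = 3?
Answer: -7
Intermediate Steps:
R = 2 (R = -1 + 3 = 2)
H(m) = 10 (H(m) = -9 + 19 = 10)
L(M) = 0
l = 10
Z(j) = -17 + 2*j² (Z(j) = (j² + j²) - 17 = 2*j² - 17 = -17 + 2*j²)
l + Z(L(A(R))) = 10 + (-17 + 2*0²) = 10 + (-17 + 2*0) = 10 + (-17 + 0) = 10 - 17 = -7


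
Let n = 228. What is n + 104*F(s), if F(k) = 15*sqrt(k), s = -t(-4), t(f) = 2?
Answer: 228 + 1560*I*sqrt(2) ≈ 228.0 + 2206.2*I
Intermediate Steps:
s = -2 (s = -1*2 = -2)
n + 104*F(s) = 228 + 104*(15*sqrt(-2)) = 228 + 104*(15*(I*sqrt(2))) = 228 + 104*(15*I*sqrt(2)) = 228 + 1560*I*sqrt(2)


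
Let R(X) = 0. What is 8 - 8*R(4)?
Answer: 8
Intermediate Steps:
8 - 8*R(4) = 8 - 8*0 = 8 + 0 = 8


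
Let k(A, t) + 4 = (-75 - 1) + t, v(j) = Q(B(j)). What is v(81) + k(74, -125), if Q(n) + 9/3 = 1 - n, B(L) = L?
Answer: -288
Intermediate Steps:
Q(n) = -2 - n (Q(n) = -3 + (1 - n) = -2 - n)
v(j) = -2 - j
k(A, t) = -80 + t (k(A, t) = -4 + ((-75 - 1) + t) = -4 + (-76 + t) = -80 + t)
v(81) + k(74, -125) = (-2 - 1*81) + (-80 - 125) = (-2 - 81) - 205 = -83 - 205 = -288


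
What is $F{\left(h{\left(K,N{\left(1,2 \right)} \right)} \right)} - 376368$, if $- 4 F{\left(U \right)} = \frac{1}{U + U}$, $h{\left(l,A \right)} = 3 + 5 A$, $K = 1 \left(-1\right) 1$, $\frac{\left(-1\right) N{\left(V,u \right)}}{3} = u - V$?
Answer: $- \frac{36131327}{96} \approx -3.7637 \cdot 10^{5}$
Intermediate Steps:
$N{\left(V,u \right)} = - 3 u + 3 V$ ($N{\left(V,u \right)} = - 3 \left(u - V\right) = - 3 u + 3 V$)
$K = -1$ ($K = \left(-1\right) 1 = -1$)
$F{\left(U \right)} = - \frac{1}{8 U}$ ($F{\left(U \right)} = - \frac{1}{4 \left(U + U\right)} = - \frac{1}{4 \cdot 2 U} = - \frac{\frac{1}{2} \frac{1}{U}}{4} = - \frac{1}{8 U}$)
$F{\left(h{\left(K,N{\left(1,2 \right)} \right)} \right)} - 376368 = - \frac{1}{8 \left(3 + 5 \left(\left(-3\right) 2 + 3 \cdot 1\right)\right)} - 376368 = - \frac{1}{8 \left(3 + 5 \left(-6 + 3\right)\right)} - 376368 = - \frac{1}{8 \left(3 + 5 \left(-3\right)\right)} - 376368 = - \frac{1}{8 \left(3 - 15\right)} - 376368 = - \frac{1}{8 \left(-12\right)} - 376368 = \left(- \frac{1}{8}\right) \left(- \frac{1}{12}\right) - 376368 = \frac{1}{96} - 376368 = - \frac{36131327}{96}$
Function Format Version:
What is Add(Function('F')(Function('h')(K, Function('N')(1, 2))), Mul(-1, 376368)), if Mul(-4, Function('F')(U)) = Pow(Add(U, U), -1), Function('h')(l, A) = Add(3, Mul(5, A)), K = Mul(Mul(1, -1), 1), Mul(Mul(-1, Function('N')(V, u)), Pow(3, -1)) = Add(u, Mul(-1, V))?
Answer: Rational(-36131327, 96) ≈ -3.7637e+5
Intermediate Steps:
Function('N')(V, u) = Add(Mul(-3, u), Mul(3, V)) (Function('N')(V, u) = Mul(-3, Add(u, Mul(-1, V))) = Add(Mul(-3, u), Mul(3, V)))
K = -1 (K = Mul(-1, 1) = -1)
Function('F')(U) = Mul(Rational(-1, 8), Pow(U, -1)) (Function('F')(U) = Mul(Rational(-1, 4), Pow(Add(U, U), -1)) = Mul(Rational(-1, 4), Pow(Mul(2, U), -1)) = Mul(Rational(-1, 4), Mul(Rational(1, 2), Pow(U, -1))) = Mul(Rational(-1, 8), Pow(U, -1)))
Add(Function('F')(Function('h')(K, Function('N')(1, 2))), Mul(-1, 376368)) = Add(Mul(Rational(-1, 8), Pow(Add(3, Mul(5, Add(Mul(-3, 2), Mul(3, 1)))), -1)), Mul(-1, 376368)) = Add(Mul(Rational(-1, 8), Pow(Add(3, Mul(5, Add(-6, 3))), -1)), -376368) = Add(Mul(Rational(-1, 8), Pow(Add(3, Mul(5, -3)), -1)), -376368) = Add(Mul(Rational(-1, 8), Pow(Add(3, -15), -1)), -376368) = Add(Mul(Rational(-1, 8), Pow(-12, -1)), -376368) = Add(Mul(Rational(-1, 8), Rational(-1, 12)), -376368) = Add(Rational(1, 96), -376368) = Rational(-36131327, 96)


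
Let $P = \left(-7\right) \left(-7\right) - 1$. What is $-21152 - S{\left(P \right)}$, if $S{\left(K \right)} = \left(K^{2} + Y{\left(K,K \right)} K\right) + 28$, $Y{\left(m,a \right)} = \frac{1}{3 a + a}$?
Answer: $- \frac{93937}{4} \approx -23484.0$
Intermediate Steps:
$P = 48$ ($P = 49 - 1 = 48$)
$Y{\left(m,a \right)} = \frac{1}{4 a}$
$S{\left(K \right)} = \frac{113}{4} + K^{2}$ ($S{\left(K \right)} = \left(K^{2} + \frac{1}{4 K} K\right) + 28 = \left(K^{2} + \frac{1}{4}\right) + 28 = \left(\frac{1}{4} + K^{2}\right) + 28 = \frac{113}{4} + K^{2}$)
$-21152 - S{\left(P \right)} = -21152 - \left(\frac{113}{4} + 48^{2}\right) = -21152 - \left(\frac{113}{4} + 2304\right) = -21152 - \frac{9329}{4} = - \frac{93937}{4}$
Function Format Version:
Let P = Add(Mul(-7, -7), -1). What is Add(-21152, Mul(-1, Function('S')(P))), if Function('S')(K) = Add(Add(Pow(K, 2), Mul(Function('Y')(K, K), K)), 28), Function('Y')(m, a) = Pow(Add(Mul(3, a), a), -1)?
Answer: Rational(-93937, 4) ≈ -23484.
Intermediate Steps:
P = 48 (P = Add(49, -1) = 48)
Function('Y')(m, a) = Mul(Rational(1, 4), Pow(a, -1)) (Function('Y')(m, a) = Pow(Mul(4, a), -1) = Mul(Rational(1, 4), Pow(a, -1)))
Function('S')(K) = Add(Rational(113, 4), Pow(K, 2)) (Function('S')(K) = Add(Add(Pow(K, 2), Mul(Mul(Rational(1, 4), Pow(K, -1)), K)), 28) = Add(Add(Pow(K, 2), Rational(1, 4)), 28) = Add(Add(Rational(1, 4), Pow(K, 2)), 28) = Add(Rational(113, 4), Pow(K, 2)))
Add(-21152, Mul(-1, Function('S')(P))) = Add(-21152, Mul(-1, Add(Rational(113, 4), Pow(48, 2)))) = Add(-21152, Mul(-1, Add(Rational(113, 4), 2304))) = Add(-21152, Mul(-1, Rational(9329, 4))) = Add(-21152, Rational(-9329, 4)) = Rational(-93937, 4)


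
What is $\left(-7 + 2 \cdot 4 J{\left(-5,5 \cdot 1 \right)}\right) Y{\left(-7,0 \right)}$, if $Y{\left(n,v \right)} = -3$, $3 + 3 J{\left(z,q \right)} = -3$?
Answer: $69$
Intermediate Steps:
$J{\left(z,q \right)} = -2$ ($J{\left(z,q \right)} = -1 + \frac{1}{3} \left(-3\right) = -1 - 1 = -2$)
$\left(-7 + 2 \cdot 4 J{\left(-5,5 \cdot 1 \right)}\right) Y{\left(-7,0 \right)} = \left(-7 + 2 \cdot 4 \left(-2\right)\right) \left(-3\right) = \left(-7 + 8 \left(-2\right)\right) \left(-3\right) = \left(-7 - 16\right) \left(-3\right) = \left(-23\right) \left(-3\right) = 69$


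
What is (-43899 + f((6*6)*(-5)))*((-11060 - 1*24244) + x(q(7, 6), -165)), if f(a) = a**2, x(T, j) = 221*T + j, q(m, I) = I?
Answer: 392610357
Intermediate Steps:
x(T, j) = j + 221*T
(-43899 + f((6*6)*(-5)))*((-11060 - 1*24244) + x(q(7, 6), -165)) = (-43899 + ((6*6)*(-5))**2)*((-11060 - 1*24244) + (-165 + 221*6)) = (-43899 + (36*(-5))**2)*((-11060 - 24244) + (-165 + 1326)) = (-43899 + (-180)**2)*(-35304 + 1161) = (-43899 + 32400)*(-34143) = -11499*(-34143) = 392610357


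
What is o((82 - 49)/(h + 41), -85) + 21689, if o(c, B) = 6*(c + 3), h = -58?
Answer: 368821/17 ≈ 21695.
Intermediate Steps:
o(c, B) = 18 + 6*c (o(c, B) = 6*(3 + c) = 18 + 6*c)
o((82 - 49)/(h + 41), -85) + 21689 = (18 + 6*((82 - 49)/(-58 + 41))) + 21689 = (18 + 6*(33/(-17))) + 21689 = (18 + 6*(33*(-1/17))) + 21689 = (18 + 6*(-33/17)) + 21689 = (18 - 198/17) + 21689 = 108/17 + 21689 = 368821/17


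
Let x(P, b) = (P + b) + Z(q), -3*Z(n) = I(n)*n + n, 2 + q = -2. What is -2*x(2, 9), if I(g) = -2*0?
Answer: -74/3 ≈ -24.667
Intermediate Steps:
q = -4 (q = -2 - 2 = -4)
I(g) = 0
Z(n) = -n/3 (Z(n) = -(0*n + n)/3 = -(0 + n)/3 = -n/3)
x(P, b) = 4/3 + P + b (x(P, b) = (P + b) - ⅓*(-4) = (P + b) + 4/3 = 4/3 + P + b)
-2*x(2, 9) = -2*(4/3 + 2 + 9) = -2*37/3 = -74/3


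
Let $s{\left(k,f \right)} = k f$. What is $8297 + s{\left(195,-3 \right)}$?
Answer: $7712$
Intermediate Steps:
$s{\left(k,f \right)} = f k$
$8297 + s{\left(195,-3 \right)} = 8297 - 585 = 7712$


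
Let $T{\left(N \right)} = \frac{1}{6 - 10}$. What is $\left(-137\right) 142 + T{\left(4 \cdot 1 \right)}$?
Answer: $- \frac{77817}{4} \approx -19454.0$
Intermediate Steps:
$T{\left(N \right)} = - \frac{1}{4}$ ($T{\left(N \right)} = \frac{1}{-4} = - \frac{1}{4}$)
$\left(-137\right) 142 + T{\left(4 \cdot 1 \right)} = \left(-137\right) 142 - \frac{1}{4} = -19454 - \frac{1}{4} = - \frac{77817}{4}$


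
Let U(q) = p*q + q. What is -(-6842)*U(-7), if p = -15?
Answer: 670516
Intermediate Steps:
U(q) = -14*q (U(q) = -15*q + q = -14*q)
-(-6842)*U(-7) = -(-6842)*(-14*(-7)) = -(-6842)*98 = -311*(-2156) = 670516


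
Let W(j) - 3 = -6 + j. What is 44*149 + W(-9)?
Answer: 6544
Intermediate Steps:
W(j) = -3 + j (W(j) = 3 + (-6 + j) = -3 + j)
44*149 + W(-9) = 44*149 + (-3 - 9) = 6556 - 12 = 6544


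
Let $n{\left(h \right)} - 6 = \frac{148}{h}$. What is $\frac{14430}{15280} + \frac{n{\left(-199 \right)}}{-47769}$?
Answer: $\frac{13715604445}{14525215368} \approx 0.94426$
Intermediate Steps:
$n{\left(h \right)} = 6 + \frac{148}{h}$
$\frac{14430}{15280} + \frac{n{\left(-199 \right)}}{-47769} = \frac{14430}{15280} + \frac{6 + \frac{148}{-199}}{-47769} = 14430 \cdot \frac{1}{15280} + \left(6 + 148 \left(- \frac{1}{199}\right)\right) \left(- \frac{1}{47769}\right) = \frac{1443}{1528} + \left(6 - \frac{148}{199}\right) \left(- \frac{1}{47769}\right) = \frac{1443}{1528} + \frac{1046}{199} \left(- \frac{1}{47769}\right) = \frac{1443}{1528} - \frac{1046}{9506031} = \frac{13715604445}{14525215368}$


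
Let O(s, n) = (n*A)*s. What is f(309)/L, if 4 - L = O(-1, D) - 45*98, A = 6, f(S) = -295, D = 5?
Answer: -295/4444 ≈ -0.066382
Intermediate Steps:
O(s, n) = 6*n*s (O(s, n) = (n*6)*s = (6*n)*s = 6*n*s)
L = 4444 (L = 4 - (6*5*(-1) - 45*98) = 4 - (-30 - 4410) = 4 - 1*(-4440) = 4 + 4440 = 4444)
f(309)/L = -295/4444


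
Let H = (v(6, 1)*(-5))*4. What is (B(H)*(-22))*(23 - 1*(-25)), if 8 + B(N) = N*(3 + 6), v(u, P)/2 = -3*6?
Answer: -6834432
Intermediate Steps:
v(u, P) = -36 (v(u, P) = 2*(-3*6) = 2*(-18) = -36)
H = 720 (H = -36*(-5)*4 = 180*4 = 720)
B(N) = -8 + 9*N (B(N) = -8 + N*(3 + 6) = -8 + N*9 = -8 + 9*N)
(B(H)*(-22))*(23 - 1*(-25)) = ((-8 + 9*720)*(-22))*(23 - 1*(-25)) = ((-8 + 6480)*(-22))*(23 + 25) = (6472*(-22))*48 = -142384*48 = -6834432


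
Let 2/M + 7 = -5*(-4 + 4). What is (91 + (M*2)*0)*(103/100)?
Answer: 9373/100 ≈ 93.730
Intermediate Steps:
M = -2/7 (M = 2/(-7 - 5*(-4 + 4)) = 2/(-7 - 5*0) = 2/(-7 + 0) = 2/(-7) = 2*(-1/7) = -2/7 ≈ -0.28571)
(91 + (M*2)*0)*(103/100) = (91 - 2/7*2*0)*(103/100) = (91 - 4/7*0)*(103*(1/100)) = (91 + 0)*(103/100) = 91*(103/100) = 9373/100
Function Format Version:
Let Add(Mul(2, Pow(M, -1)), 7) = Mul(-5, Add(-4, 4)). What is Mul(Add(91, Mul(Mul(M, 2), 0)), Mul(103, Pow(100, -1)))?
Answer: Rational(9373, 100) ≈ 93.730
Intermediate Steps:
M = Rational(-2, 7) (M = Mul(2, Pow(Add(-7, Mul(-5, Add(-4, 4))), -1)) = Mul(2, Pow(Add(-7, Mul(-5, 0)), -1)) = Mul(2, Pow(Add(-7, 0), -1)) = Mul(2, Pow(-7, -1)) = Mul(2, Rational(-1, 7)) = Rational(-2, 7) ≈ -0.28571)
Mul(Add(91, Mul(Mul(M, 2), 0)), Mul(103, Pow(100, -1))) = Mul(Add(91, Mul(Mul(Rational(-2, 7), 2), 0)), Mul(103, Pow(100, -1))) = Mul(Add(91, Mul(Rational(-4, 7), 0)), Mul(103, Rational(1, 100))) = Mul(Add(91, 0), Rational(103, 100)) = Mul(91, Rational(103, 100)) = Rational(9373, 100)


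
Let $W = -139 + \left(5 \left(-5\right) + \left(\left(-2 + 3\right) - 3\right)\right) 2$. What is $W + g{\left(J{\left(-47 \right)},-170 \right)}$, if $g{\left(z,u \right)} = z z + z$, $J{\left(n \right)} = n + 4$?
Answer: $1613$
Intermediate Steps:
$J{\left(n \right)} = 4 + n$
$g{\left(z,u \right)} = z + z^{2}$ ($g{\left(z,u \right)} = z^{2} + z = z + z^{2}$)
$W = -193$ ($W = -139 + \left(-25 + \left(1 - 3\right)\right) 2 = -139 + \left(-25 - 2\right) 2 = -139 - 54 = -193$)
$W + g{\left(J{\left(-47 \right)},-170 \right)} = -193 + \left(4 - 47\right) \left(1 + \left(4 - 47\right)\right) = -193 - 43 \left(1 - 43\right) = -193 - -1806 = -193 + 1806 = 1613$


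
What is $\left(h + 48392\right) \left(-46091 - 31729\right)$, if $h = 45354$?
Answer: $-7295313720$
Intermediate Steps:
$\left(h + 48392\right) \left(-46091 - 31729\right) = \left(45354 + 48392\right) \left(-46091 - 31729\right) = 93746 \left(-77820\right) = -7295313720$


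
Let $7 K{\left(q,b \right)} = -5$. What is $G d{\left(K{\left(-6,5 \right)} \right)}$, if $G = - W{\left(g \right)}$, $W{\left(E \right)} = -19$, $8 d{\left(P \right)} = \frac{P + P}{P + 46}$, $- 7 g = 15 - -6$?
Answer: $- \frac{95}{1268} \approx -0.074921$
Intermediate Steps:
$K{\left(q,b \right)} = - \frac{5}{7}$ ($K{\left(q,b \right)} = \frac{1}{7} \left(-5\right) = - \frac{5}{7}$)
$g = -3$ ($g = - \frac{15 - -6}{7} = - \frac{15 + 6}{7} = \left(- \frac{1}{7}\right) 21 = -3$)
$d{\left(P \right)} = \frac{P}{4 \left(46 + P\right)}$ ($d{\left(P \right)} = \frac{\left(P + P\right) \frac{1}{P + 46}}{8} = \frac{2 P \frac{1}{46 + P}}{8} = \frac{P}{4 \left(46 + P\right)}$)
$G = 19$ ($G = \left(-1\right) \left(-19\right) = 19$)
$G d{\left(K{\left(-6,5 \right)} \right)} = 19 \cdot \frac{1}{4} \left(- \frac{5}{7}\right) \frac{1}{46 - \frac{5}{7}} = 19 \cdot \frac{1}{4} \left(- \frac{5}{7}\right) \frac{1}{\frac{317}{7}} = 19 \cdot \frac{1}{4} \left(- \frac{5}{7}\right) \frac{7}{317} = 19 \left(- \frac{5}{1268}\right) = - \frac{95}{1268}$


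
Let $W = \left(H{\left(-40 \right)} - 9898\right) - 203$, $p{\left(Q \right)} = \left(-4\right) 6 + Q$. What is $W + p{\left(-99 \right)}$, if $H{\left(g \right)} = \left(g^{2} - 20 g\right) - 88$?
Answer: $-7912$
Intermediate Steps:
$p{\left(Q \right)} = -24 + Q$
$H{\left(g \right)} = -88 + g^{2} - 20 g$
$W = -7789$ ($W = \left(\left(-88 + \left(-40\right)^{2} - -800\right) - 9898\right) - 203 = \left(\left(-88 + 1600 + 800\right) - 9898\right) - 203 = \left(2312 - 9898\right) - 203 = -7586 - 203 = -7789$)
$W + p{\left(-99 \right)} = -7789 - 123 = -7912$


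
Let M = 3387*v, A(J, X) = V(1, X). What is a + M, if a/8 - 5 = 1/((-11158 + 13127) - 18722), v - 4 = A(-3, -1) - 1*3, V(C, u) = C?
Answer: 114154934/16753 ≈ 6814.0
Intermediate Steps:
A(J, X) = 1
v = 2 (v = 4 + (1 - 1*3) = 4 + (1 - 3) = 4 - 2 = 2)
M = 6774 (M = 3387*2 = 6774)
a = 670112/16753 (a = 40 + 8/((-11158 + 13127) - 18722) = 40 + 8/(1969 - 18722) = 40 + 8/(-16753) = 40 + 8*(-1/16753) = 40 - 8/16753 = 670112/16753 ≈ 40.000)
a + M = 670112/16753 + 6774 = 114154934/16753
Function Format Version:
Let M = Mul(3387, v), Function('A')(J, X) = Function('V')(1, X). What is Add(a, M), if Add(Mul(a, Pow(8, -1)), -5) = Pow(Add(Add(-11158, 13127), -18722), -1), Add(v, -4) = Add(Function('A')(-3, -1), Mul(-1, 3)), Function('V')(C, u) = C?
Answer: Rational(114154934, 16753) ≈ 6814.0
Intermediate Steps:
Function('A')(J, X) = 1
v = 2 (v = Add(4, Add(1, Mul(-1, 3))) = Add(4, Add(1, -3)) = Add(4, -2) = 2)
M = 6774 (M = Mul(3387, 2) = 6774)
a = Rational(670112, 16753) (a = Add(40, Mul(8, Pow(Add(Add(-11158, 13127), -18722), -1))) = Add(40, Mul(8, Pow(Add(1969, -18722), -1))) = Add(40, Mul(8, Pow(-16753, -1))) = Add(40, Mul(8, Rational(-1, 16753))) = Add(40, Rational(-8, 16753)) = Rational(670112, 16753) ≈ 40.000)
Add(a, M) = Add(Rational(670112, 16753), 6774) = Rational(114154934, 16753)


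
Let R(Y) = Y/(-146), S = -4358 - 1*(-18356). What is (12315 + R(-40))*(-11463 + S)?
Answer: 2279003025/73 ≈ 3.1219e+7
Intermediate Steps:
S = 13998 (S = -4358 + 18356 = 13998)
R(Y) = -Y/146 (R(Y) = Y*(-1/146) = -Y/146)
(12315 + R(-40))*(-11463 + S) = (12315 - 1/146*(-40))*(-11463 + 13998) = (12315 + 20/73)*2535 = (899015/73)*2535 = 2279003025/73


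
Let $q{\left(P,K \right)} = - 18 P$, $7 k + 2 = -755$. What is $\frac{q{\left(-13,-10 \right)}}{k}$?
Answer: $- \frac{1638}{757} \approx -2.1638$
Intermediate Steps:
$k = - \frac{757}{7}$ ($k = - \frac{2}{7} + \frac{1}{7} \left(-755\right) = - \frac{2}{7} - \frac{755}{7} = - \frac{757}{7} \approx -108.14$)
$\frac{q{\left(-13,-10 \right)}}{k} = \frac{\left(-18\right) \left(-13\right)}{- \frac{757}{7}} = 234 \left(- \frac{7}{757}\right) = - \frac{1638}{757}$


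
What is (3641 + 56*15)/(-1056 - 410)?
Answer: -4481/1466 ≈ -3.0566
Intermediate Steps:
(3641 + 56*15)/(-1056 - 410) = (3641 + 840)/(-1466) = 4481*(-1/1466) = -4481/1466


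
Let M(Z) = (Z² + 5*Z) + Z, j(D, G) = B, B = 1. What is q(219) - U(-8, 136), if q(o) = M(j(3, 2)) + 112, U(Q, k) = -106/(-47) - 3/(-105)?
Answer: 191998/1645 ≈ 116.72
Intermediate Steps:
j(D, G) = 1
M(Z) = Z² + 6*Z
U(Q, k) = 3757/1645 (U(Q, k) = -106*(-1/47) - 3*(-1/105) = 106/47 + 1/35 = 3757/1645)
q(o) = 119 (q(o) = 1*(6 + 1) + 112 = 1*7 + 112 = 7 + 112 = 119)
q(219) - U(-8, 136) = 119 - 1*3757/1645 = 119 - 3757/1645 = 191998/1645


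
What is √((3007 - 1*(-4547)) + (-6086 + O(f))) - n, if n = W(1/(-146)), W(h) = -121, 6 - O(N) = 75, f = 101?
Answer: 121 + √1399 ≈ 158.40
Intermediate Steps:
O(N) = -69 (O(N) = 6 - 1*75 = 6 - 75 = -69)
n = -121
√((3007 - 1*(-4547)) + (-6086 + O(f))) - n = √((3007 - 1*(-4547)) + (-6086 - 69)) - 1*(-121) = √((3007 + 4547) - 6155) + 121 = √(7554 - 6155) + 121 = √1399 + 121 = 121 + √1399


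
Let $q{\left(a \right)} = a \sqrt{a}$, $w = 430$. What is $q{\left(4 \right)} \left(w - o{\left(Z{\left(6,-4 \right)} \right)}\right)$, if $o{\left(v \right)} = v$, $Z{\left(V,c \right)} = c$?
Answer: $3472$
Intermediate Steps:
$q{\left(a \right)} = a^{\frac{3}{2}}$
$q{\left(4 \right)} \left(w - o{\left(Z{\left(6,-4 \right)} \right)}\right) = 4^{\frac{3}{2}} \left(430 - -4\right) = 8 \left(430 + 4\right) = 8 \cdot 434 = 3472$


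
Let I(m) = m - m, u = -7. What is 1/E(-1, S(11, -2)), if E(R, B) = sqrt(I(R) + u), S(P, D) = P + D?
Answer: -I*sqrt(7)/7 ≈ -0.37796*I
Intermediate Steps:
S(P, D) = D + P
I(m) = 0
E(R, B) = I*sqrt(7) (E(R, B) = sqrt(0 - 7) = sqrt(-7) = I*sqrt(7))
1/E(-1, S(11, -2)) = 1/(I*sqrt(7)) = -I*sqrt(7)/7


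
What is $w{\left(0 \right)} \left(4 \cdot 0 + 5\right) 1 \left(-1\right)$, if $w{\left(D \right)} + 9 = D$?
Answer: $45$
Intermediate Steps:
$w{\left(D \right)} = -9 + D$
$w{\left(0 \right)} \left(4 \cdot 0 + 5\right) 1 \left(-1\right) = \left(-9 + 0\right) \left(4 \cdot 0 + 5\right) 1 \left(-1\right) = - 9 \left(0 + 5\right) 1 \left(-1\right) = - 9 \cdot 5 \cdot 1 \left(-1\right) = - 9 \cdot 5 \left(-1\right) = \left(-9\right) \left(-5\right) = 45$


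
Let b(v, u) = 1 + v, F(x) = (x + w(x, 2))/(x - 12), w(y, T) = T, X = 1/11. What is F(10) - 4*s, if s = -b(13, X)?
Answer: 50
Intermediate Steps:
X = 1/11 (X = 1*(1/11) = 1/11 ≈ 0.090909)
F(x) = (2 + x)/(-12 + x) (F(x) = (x + 2)/(x - 12) = (2 + x)/(-12 + x))
s = -14 (s = -(1 + 13) = -1*14 = -14)
F(10) - 4*s = (2 + 10)/(-12 + 10) - 4*(-14) = 12/(-2) + 56 = -½*12 + 56 = -6 + 56 = 50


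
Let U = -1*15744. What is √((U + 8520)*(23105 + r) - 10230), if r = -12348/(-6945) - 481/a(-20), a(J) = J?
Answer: 2*I*√223891446834345/2315 ≈ 12927.0*I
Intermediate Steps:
U = -15744
r = 239167/9260 (r = -12348/(-6945) - 481/(-20) = -12348*(-1/6945) - 481*(-1/20) = 4116/2315 + 481/20 = 239167/9260 ≈ 25.828)
√((U + 8520)*(23105 + r) - 10230) = √((-15744 + 8520)*(23105 + 239167/9260) - 10230) = √(-7224*214191467/9260 - 10230) = √(-386829789402/2315 - 10230) = √(-386853471852/2315) = 2*I*√223891446834345/2315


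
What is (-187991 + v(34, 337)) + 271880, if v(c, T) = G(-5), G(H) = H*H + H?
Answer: 83909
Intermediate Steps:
G(H) = H + H**2 (G(H) = H**2 + H = H + H**2)
v(c, T) = 20 (v(c, T) = -5*(1 - 5) = -5*(-4) = 20)
(-187991 + v(34, 337)) + 271880 = (-187991 + 20) + 271880 = -187971 + 271880 = 83909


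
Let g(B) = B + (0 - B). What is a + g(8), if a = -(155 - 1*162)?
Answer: 7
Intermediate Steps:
g(B) = 0 (g(B) = B - B = 0)
a = 7 (a = -(155 - 162) = -1*(-7) = 7)
a + g(8) = 7 + 0 = 7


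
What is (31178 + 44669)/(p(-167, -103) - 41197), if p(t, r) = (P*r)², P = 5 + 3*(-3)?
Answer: 75847/128547 ≈ 0.59003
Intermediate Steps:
P = -4 (P = 5 - 9 = -4)
p(t, r) = 16*r² (p(t, r) = (-4*r)² = 16*r²)
(31178 + 44669)/(p(-167, -103) - 41197) = (31178 + 44669)/(16*(-103)² - 41197) = 75847/(16*10609 - 41197) = 75847/(169744 - 41197) = 75847/128547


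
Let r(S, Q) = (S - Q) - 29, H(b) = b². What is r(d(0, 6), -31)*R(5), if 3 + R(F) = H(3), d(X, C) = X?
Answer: 12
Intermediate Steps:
R(F) = 6 (R(F) = -3 + 3² = -3 + 9 = 6)
r(S, Q) = -29 + S - Q
r(d(0, 6), -31)*R(5) = (-29 + 0 - 1*(-31))*6 = (-29 + 0 + 31)*6 = 2*6 = 12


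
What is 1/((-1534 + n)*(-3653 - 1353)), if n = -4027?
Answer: 1/27838366 ≈ 3.5922e-8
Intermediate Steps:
1/((-1534 + n)*(-3653 - 1353)) = 1/((-1534 - 4027)*(-3653 - 1353)) = 1/(-5561*(-5006)) = 1/27838366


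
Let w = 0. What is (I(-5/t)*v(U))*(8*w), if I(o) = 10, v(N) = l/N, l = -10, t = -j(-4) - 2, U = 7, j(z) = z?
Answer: 0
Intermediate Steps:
t = 2 (t = -1*(-4) - 2 = 4 - 2 = 2)
v(N) = -10/N
(I(-5/t)*v(U))*(8*w) = (10*(-10/7))*(8*0) = (10*(-10*⅐))*0 = (10*(-10/7))*0 = -100/7*0 = 0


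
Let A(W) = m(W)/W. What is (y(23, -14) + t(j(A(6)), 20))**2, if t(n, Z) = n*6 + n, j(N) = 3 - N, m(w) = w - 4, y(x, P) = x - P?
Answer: 27889/9 ≈ 3098.8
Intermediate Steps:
m(w) = -4 + w
A(W) = (-4 + W)/W
t(n, Z) = 7*n (t(n, Z) = 6*n + n = 7*n)
(y(23, -14) + t(j(A(6)), 20))**2 = ((23 - 1*(-14)) + 7*(3 - (-4 + 6)/6))**2 = ((23 + 14) + 7*(3 - 2/6))**2 = (37 + 7*(3 - 1*1/3))**2 = (37 + 7*(3 - 1/3))**2 = (37 + 7*(8/3))**2 = (37 + 56/3)**2 = (167/3)**2 = 27889/9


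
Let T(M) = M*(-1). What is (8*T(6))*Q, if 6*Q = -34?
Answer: 272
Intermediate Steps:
Q = -17/3 (Q = (1/6)*(-34) = -17/3 ≈ -5.6667)
T(M) = -M
(8*T(6))*Q = (8*(-1*6))*(-17/3) = (8*(-6))*(-17/3) = -48*(-17/3) = 272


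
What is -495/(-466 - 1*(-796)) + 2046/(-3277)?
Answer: -13923/6554 ≈ -2.1244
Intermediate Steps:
-495/(-466 - 1*(-796)) + 2046/(-3277) = -495/(-466 + 796) + 2046*(-1/3277) = -495/330 - 2046/3277 = -495*1/330 - 2046/3277 = -3/2 - 2046/3277 = -13923/6554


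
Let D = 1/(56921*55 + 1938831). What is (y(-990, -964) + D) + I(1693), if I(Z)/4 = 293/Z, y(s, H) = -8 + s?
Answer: -8559533079119/8582639798 ≈ -997.31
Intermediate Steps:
D = 1/5069486 (D = 1/(3130655 + 1938831) = 1/5069486 ≈ 1.9726e-7)
I(Z) = 1172/Z (I(Z) = 4*(293/Z) = 1172/Z)
(y(-990, -964) + D) + I(1693) = ((-8 - 990) + 1/5069486) + 1172/1693 = (-998 + 1/5069486) + 1172*(1/1693) = -5059347027/5069486 + 1172/1693 = -8559533079119/8582639798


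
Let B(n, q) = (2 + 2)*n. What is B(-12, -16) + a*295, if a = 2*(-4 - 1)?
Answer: -2998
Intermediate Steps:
B(n, q) = 4*n
a = -10 (a = 2*(-5) = -10)
B(-12, -16) + a*295 = 4*(-12) - 10*295 = -48 - 2950 = -2998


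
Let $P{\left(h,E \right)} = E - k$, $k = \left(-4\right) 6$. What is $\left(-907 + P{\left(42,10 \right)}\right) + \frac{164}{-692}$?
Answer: $- \frac{151070}{173} \approx -873.24$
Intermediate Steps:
$k = -24$
$P{\left(h,E \right)} = 24 + E$ ($P{\left(h,E \right)} = E - -24 = E + 24 = 24 + E$)
$\left(-907 + P{\left(42,10 \right)}\right) + \frac{164}{-692} = \left(-907 + \left(24 + 10\right)\right) + \frac{164}{-692} = \left(-907 + 34\right) + 164 \left(- \frac{1}{692}\right) = -873 - \frac{41}{173} = - \frac{151070}{173}$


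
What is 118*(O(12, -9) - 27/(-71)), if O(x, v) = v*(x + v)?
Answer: -223020/71 ≈ -3141.1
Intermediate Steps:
O(x, v) = v*(v + x)
118*(O(12, -9) - 27/(-71)) = 118*(-9*(-9 + 12) - 27/(-71)) = 118*(-9*3 - 27*(-1/71)) = 118*(-27 + 27/71) = 118*(-1890/71) = -223020/71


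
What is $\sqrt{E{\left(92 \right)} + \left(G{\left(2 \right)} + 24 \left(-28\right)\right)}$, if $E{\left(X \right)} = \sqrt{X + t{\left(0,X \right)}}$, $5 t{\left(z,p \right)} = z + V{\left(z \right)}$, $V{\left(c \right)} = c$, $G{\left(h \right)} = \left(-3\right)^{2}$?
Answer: $\sqrt{-663 + 2 \sqrt{23}} \approx 25.562 i$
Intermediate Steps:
$G{\left(h \right)} = 9$
$t{\left(z,p \right)} = \frac{2 z}{5}$ ($t{\left(z,p \right)} = \frac{z + z}{5} = \frac{2 z}{5}$)
$E{\left(X \right)} = \sqrt{X}$ ($E{\left(X \right)} = \sqrt{X + \frac{2}{5} \cdot 0} = \sqrt{X + 0} = \sqrt{X}$)
$\sqrt{E{\left(92 \right)} + \left(G{\left(2 \right)} + 24 \left(-28\right)\right)} = \sqrt{\sqrt{92} + \left(9 + 24 \left(-28\right)\right)} = \sqrt{2 \sqrt{23} + \left(9 - 672\right)} = \sqrt{2 \sqrt{23} - 663} = \sqrt{-663 + 2 \sqrt{23}}$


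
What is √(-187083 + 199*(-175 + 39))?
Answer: I*√214147 ≈ 462.76*I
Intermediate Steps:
√(-187083 + 199*(-175 + 39)) = √(-187083 + 199*(-136)) = √(-187083 - 27064) = √(-214147) = I*√214147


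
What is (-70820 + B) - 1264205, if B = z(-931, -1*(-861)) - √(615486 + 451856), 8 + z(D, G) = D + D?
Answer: -1336895 - √1067342 ≈ -1.3379e+6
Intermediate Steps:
z(D, G) = -8 + 2*D (z(D, G) = -8 + (D + D) = -8 + 2*D)
B = -1870 - √1067342 (B = (-8 + 2*(-931)) - √(615486 + 451856) = (-8 - 1862) - √1067342 = -1870 - √1067342 ≈ -2903.1)
(-70820 + B) - 1264205 = (-70820 + (-1870 - √1067342)) - 1264205 = (-72690 - √1067342) - 1264205 = -1336895 - √1067342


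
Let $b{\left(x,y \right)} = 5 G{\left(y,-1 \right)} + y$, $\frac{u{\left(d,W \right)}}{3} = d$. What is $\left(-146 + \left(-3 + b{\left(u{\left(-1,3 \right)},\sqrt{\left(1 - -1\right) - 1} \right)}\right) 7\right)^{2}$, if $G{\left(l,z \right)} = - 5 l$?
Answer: $112225$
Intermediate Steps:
$u{\left(d,W \right)} = 3 d$
$b{\left(x,y \right)} = - 24 y$ ($b{\left(x,y \right)} = 5 \left(- 5 y\right) + y = - 25 y + y = - 24 y$)
$\left(-146 + \left(-3 + b{\left(u{\left(-1,3 \right)},\sqrt{\left(1 - -1\right) - 1} \right)}\right) 7\right)^{2} = \left(-146 + \left(-3 - 24 \sqrt{\left(1 - -1\right) - 1}\right) 7\right)^{2} = \left(-146 + \left(-3 - 24 \sqrt{\left(1 + 1\right) - 1}\right) 7\right)^{2} = \left(-146 + \left(-3 - 24 \sqrt{2 - 1}\right) 7\right)^{2} = \left(-146 + \left(-3 - 24 \sqrt{1}\right) 7\right)^{2} = \left(-146 + \left(-3 - 24\right) 7\right)^{2} = \left(-146 - 189\right)^{2} = \left(-335\right)^{2} = 112225$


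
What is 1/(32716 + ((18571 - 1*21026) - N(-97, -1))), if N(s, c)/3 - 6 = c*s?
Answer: 1/29952 ≈ 3.3387e-5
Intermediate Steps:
N(s, c) = 18 + 3*c*s (N(s, c) = 18 + 3*(c*s) = 18 + 3*c*s)
1/(32716 + ((18571 - 1*21026) - N(-97, -1))) = 1/(32716 + ((18571 - 1*21026) - (18 + 3*(-1)*(-97)))) = 1/(32716 + ((18571 - 21026) - (18 + 291))) = 1/(32716 + (-2455 - 1*309)) = 1/(32716 + (-2455 - 309)) = 1/(32716 - 2764) = 1/29952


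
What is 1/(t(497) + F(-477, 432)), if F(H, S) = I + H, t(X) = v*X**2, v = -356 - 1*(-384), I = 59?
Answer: 1/6915834 ≈ 1.4460e-7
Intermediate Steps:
v = 28 (v = -356 + 384 = 28)
t(X) = 28*X**2
F(H, S) = 59 + H
1/(t(497) + F(-477, 432)) = 1/(28*497**2 + (59 - 477)) = 1/(28*247009 - 418) = 1/(6916252 - 418) = 1/6915834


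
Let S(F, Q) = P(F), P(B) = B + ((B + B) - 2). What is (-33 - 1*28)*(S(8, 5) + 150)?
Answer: -10492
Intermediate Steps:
P(B) = -2 + 3*B (P(B) = B + (2*B - 2) = B + (-2 + 2*B) = -2 + 3*B)
S(F, Q) = -2 + 3*F
(-33 - 1*28)*(S(8, 5) + 150) = (-33 - 1*28)*((-2 + 3*8) + 150) = (-33 - 28)*((-2 + 24) + 150) = -61*(22 + 150) = -61*172 = -10492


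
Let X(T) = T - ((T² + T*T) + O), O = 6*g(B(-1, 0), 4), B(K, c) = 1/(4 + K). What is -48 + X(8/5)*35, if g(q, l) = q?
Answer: -1206/5 ≈ -241.20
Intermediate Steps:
O = 2 (O = 6/(4 - 1) = 6/3 = 6*(⅓) = 2)
X(T) = -2 + T - 2*T² (X(T) = T - ((T² + T*T) + 2) = T - ((T² + T²) + 2) = T - (2*T² + 2) = T - (2 + 2*T²) = T + (-2 - 2*T²) = -2 + T - 2*T²)
-48 + X(8/5)*35 = -48 + (-2 + 8/5 - 2*(8/5)²)*35 = -48 + (-2 + 8/5 - 2*64/25)*35 = -48 + (-2 + 8/5 - 128/25)*35 = -48 - 138/25*35 = -48 - 966/5 = -1206/5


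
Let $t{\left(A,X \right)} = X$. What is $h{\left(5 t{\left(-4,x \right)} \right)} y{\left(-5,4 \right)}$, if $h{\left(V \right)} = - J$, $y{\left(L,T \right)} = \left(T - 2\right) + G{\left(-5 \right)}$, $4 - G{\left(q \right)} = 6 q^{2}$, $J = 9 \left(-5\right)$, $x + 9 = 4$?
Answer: $-6480$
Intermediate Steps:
$x = -5$ ($x = -9 + 4 = -5$)
$J = -45$
$G{\left(q \right)} = 4 - 6 q^{2}$
$y{\left(L,T \right)} = -148 + T$ ($y{\left(L,T \right)} = \left(T - 2\right) + \left(4 - 6 \left(-5\right)^{2}\right) = \left(-2 + T\right) + \left(4 - 150\right) = \left(-2 + T\right) - 146 = -148 + T$)
$h{\left(V \right)} = 45$ ($h{\left(V \right)} = \left(-1\right) \left(-45\right) = 45$)
$h{\left(5 t{\left(-4,x \right)} \right)} y{\left(-5,4 \right)} = 45 \left(-148 + 4\right) = 45 \left(-144\right) = -6480$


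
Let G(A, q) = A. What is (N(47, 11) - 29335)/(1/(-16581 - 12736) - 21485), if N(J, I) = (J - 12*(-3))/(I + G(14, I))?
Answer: 10748960782/7873446825 ≈ 1.3652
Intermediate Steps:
N(J, I) = (36 + J)/(14 + I) (N(J, I) = (J - 12*(-3))/(I + 14) = (J + 36)/(14 + I) = (36 + J)/(14 + I))
(N(47, 11) - 29335)/(1/(-16581 - 12736) - 21485) = ((36 + 47)/(14 + 11) - 29335)/(1/(-16581 - 12736) - 21485) = (83/25 - 29335)/(1/(-29317) - 21485) = ((1/25)*83 - 29335)/(-1/29317 - 21485) = (83/25 - 29335)/(-629875746/29317) = -733292/25*(-29317/629875746) = 10748960782/7873446825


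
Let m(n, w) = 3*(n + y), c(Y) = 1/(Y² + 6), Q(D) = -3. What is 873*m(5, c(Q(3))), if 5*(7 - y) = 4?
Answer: 146664/5 ≈ 29333.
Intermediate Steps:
y = 31/5 (y = 7 - ⅕*4 = 7 - ⅘ = 31/5 ≈ 6.2000)
c(Y) = 1/(6 + Y²)
m(n, w) = 93/5 + 3*n (m(n, w) = 3*(n + 31/5) = 3*(31/5 + n) = 93/5 + 3*n)
873*m(5, c(Q(3))) = 873*(93/5 + 3*5) = 873*(93/5 + 15) = 873*(168/5) = 146664/5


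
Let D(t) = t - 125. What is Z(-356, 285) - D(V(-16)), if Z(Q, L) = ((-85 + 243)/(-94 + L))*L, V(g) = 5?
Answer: 67950/191 ≈ 355.76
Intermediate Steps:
Z(Q, L) = 158*L/(-94 + L) (Z(Q, L) = (158/(-94 + L))*L = 158*L/(-94 + L))
D(t) = -125 + t
Z(-356, 285) - D(V(-16)) = 158*285/(-94 + 285) - (-125 + 5) = 158*285/191 - 1*(-120) = 158*285*(1/191) + 120 = 45030/191 + 120 = 67950/191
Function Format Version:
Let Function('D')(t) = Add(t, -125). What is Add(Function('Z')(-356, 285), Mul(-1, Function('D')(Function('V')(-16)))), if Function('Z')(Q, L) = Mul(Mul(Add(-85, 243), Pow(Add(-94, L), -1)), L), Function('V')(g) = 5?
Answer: Rational(67950, 191) ≈ 355.76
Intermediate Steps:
Function('Z')(Q, L) = Mul(158, L, Pow(Add(-94, L), -1)) (Function('Z')(Q, L) = Mul(Mul(158, Pow(Add(-94, L), -1)), L) = Mul(158, L, Pow(Add(-94, L), -1)))
Function('D')(t) = Add(-125, t)
Add(Function('Z')(-356, 285), Mul(-1, Function('D')(Function('V')(-16)))) = Add(Mul(158, 285, Pow(Add(-94, 285), -1)), Mul(-1, Add(-125, 5))) = Add(Mul(158, 285, Pow(191, -1)), Mul(-1, -120)) = Add(Mul(158, 285, Rational(1, 191)), 120) = Add(Rational(45030, 191), 120) = Rational(67950, 191)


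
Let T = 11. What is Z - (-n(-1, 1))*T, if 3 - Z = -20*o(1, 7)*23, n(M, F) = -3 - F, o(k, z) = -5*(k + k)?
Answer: -4641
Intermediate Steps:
o(k, z) = -10*k
Z = -4597 (Z = 3 - (-(-200))*23 = 3 - (-20*(-10))*23 = 3 - 200*23 = 3 - 1*4600 = 3 - 4600 = -4597)
Z - (-n(-1, 1))*T = -4597 - (-(-3 - 1*1))*11 = -4597 - (-(-3 - 1))*11 = -4597 - (-1*(-4))*11 = -4597 - 4*11 = -4597 - 1*44 = -4597 - 44 = -4641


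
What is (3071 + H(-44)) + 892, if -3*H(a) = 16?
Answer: 11873/3 ≈ 3957.7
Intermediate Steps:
H(a) = -16/3 (H(a) = -⅓*16 = -16/3)
(3071 + H(-44)) + 892 = (3071 - 16/3) + 892 = 9197/3 + 892 = 11873/3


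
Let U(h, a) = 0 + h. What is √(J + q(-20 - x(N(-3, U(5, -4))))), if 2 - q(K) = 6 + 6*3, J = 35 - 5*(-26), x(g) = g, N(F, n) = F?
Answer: √143 ≈ 11.958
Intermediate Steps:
U(h, a) = h
J = 165 (J = 35 + 130 = 165)
q(K) = -22 (q(K) = 2 - (6 + 6*3) = 2 - (6 + 18) = 2 - 1*24 = 2 - 24 = -22)
√(J + q(-20 - x(N(-3, U(5, -4))))) = √(165 - 22) = √143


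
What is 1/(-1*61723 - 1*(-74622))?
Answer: 1/12899 ≈ 7.7525e-5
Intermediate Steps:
1/(-1*61723 - 1*(-74622)) = 1/(-61723 + 74622) = 1/12899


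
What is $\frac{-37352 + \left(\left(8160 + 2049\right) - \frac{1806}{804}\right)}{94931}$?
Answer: $- \frac{3637463}{12720754} \approx -0.28595$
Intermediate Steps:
$\frac{-37352 + \left(\left(8160 + 2049\right) - \frac{1806}{804}\right)}{94931} = \left(-37352 + \left(10209 - \frac{301}{134}\right)\right) \frac{1}{94931} = \left(-37352 + \frac{1367705}{134}\right) \frac{1}{94931} = \left(- \frac{3637463}{134}\right) \frac{1}{94931} = - \frac{3637463}{12720754}$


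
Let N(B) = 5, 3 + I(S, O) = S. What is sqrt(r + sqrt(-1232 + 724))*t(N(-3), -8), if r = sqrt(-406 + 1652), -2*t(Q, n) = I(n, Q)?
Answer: 11*sqrt(sqrt(1246) + 2*I*sqrt(127))/2 ≈ 34.166 + 9.9777*I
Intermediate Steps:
I(S, O) = -3 + S
t(Q, n) = 3/2 - n/2 (t(Q, n) = -(-3 + n)/2 = 3/2 - n/2)
r = sqrt(1246) ≈ 35.299
sqrt(r + sqrt(-1232 + 724))*t(N(-3), -8) = sqrt(sqrt(1246) + sqrt(-1232 + 724))*(3/2 - 1/2*(-8)) = sqrt(sqrt(1246) + sqrt(-508))*(3/2 + 4) = sqrt(sqrt(1246) + 2*I*sqrt(127))*(11/2) = 11*sqrt(sqrt(1246) + 2*I*sqrt(127))/2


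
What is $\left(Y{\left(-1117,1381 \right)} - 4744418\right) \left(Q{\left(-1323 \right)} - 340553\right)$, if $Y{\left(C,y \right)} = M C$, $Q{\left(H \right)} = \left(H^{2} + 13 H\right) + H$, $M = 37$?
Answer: $-6658189656738$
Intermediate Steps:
$Q{\left(H \right)} = H^{2} + 14 H$
$Y{\left(C,y \right)} = 37 C$
$\left(Y{\left(-1117,1381 \right)} - 4744418\right) \left(Q{\left(-1323 \right)} - 340553\right) = \left(37 \left(-1117\right) - 4744418\right) \left(- 1323 \left(14 - 1323\right) - 340553\right) = \left(-41329 - 4744418\right) \left(\left(-1323\right) \left(-1309\right) - 340553\right) = - 4785747 \left(1731807 - 340553\right) = \left(-4785747\right) 1391254 = -6658189656738$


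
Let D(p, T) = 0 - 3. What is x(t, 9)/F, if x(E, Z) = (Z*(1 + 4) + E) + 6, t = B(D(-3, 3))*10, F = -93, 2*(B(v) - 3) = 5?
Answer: -106/93 ≈ -1.1398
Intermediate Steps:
D(p, T) = -3
B(v) = 11/2 (B(v) = 3 + (1/2)*5 = 3 + 5/2 = 11/2)
t = 55 (t = (11/2)*10 = 55)
x(E, Z) = 6 + E + 5*Z (x(E, Z) = (Z*5 + E) + 6 = (5*Z + E) + 6 = (E + 5*Z) + 6 = 6 + E + 5*Z)
x(t, 9)/F = (6 + 55 + 5*9)/(-93) = (6 + 55 + 45)*(-1/93) = 106*(-1/93) = -106/93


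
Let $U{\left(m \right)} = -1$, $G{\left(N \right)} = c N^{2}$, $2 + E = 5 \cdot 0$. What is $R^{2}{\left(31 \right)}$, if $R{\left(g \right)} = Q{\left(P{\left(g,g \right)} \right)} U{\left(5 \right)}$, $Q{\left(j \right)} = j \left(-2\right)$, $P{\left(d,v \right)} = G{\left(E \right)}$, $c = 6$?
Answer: $2304$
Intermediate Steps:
$E = -2$ ($E = -2 + 5 \cdot 0 = -2 + 0 = -2$)
$G{\left(N \right)} = 6 N^{2}$
$P{\left(d,v \right)} = 24$ ($P{\left(d,v \right)} = 6 \left(-2\right)^{2} = 6 \cdot 4 = 24$)
$Q{\left(j \right)} = - 2 j$
$R{\left(g \right)} = 48$ ($R{\left(g \right)} = \left(-2\right) 24 \left(-1\right) = \left(-48\right) \left(-1\right) = 48$)
$R^{2}{\left(31 \right)} = 48^{2} = 2304$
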